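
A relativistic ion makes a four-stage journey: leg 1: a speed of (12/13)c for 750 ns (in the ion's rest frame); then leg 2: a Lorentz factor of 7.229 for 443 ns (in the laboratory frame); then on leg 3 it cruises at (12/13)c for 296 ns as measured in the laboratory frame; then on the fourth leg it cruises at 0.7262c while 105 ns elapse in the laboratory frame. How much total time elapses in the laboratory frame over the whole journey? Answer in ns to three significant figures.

Δt = 2790 ns

Leg 1: γ = 1/√(1 − (12/13)²) = 13/5 = 2.600; Δt_1 = 2.600 × 750 = 1950 ns.
Leg 2: 443 ns is already measured in the laboratory frame.
Leg 3: 296 ns is already measured in the laboratory frame.
Leg 4: 105 ns is already measured in the laboratory frame.
Total: 1950 + 443.0 + 296.0 + 105.0 ns.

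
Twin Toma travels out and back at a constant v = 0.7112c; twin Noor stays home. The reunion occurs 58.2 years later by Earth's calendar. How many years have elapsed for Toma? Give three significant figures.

γ = 1/√(1 − 0.7112²) = 1/√0.4942 = 1.422
Toma's clock measures proper time along the trip: τ = Δt/γ = 58.2/1.422 years.

τ = 40.9 years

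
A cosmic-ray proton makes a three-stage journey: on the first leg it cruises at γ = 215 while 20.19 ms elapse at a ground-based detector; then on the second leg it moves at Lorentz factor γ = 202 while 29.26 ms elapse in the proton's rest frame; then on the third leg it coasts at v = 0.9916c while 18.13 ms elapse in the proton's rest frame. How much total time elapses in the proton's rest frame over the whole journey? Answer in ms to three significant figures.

τ = 47.5 ms

Leg 1: γ = 215; τ_1 = 20.19/215.0 = 0.09391 ms.
Leg 2: 29.26 ms is already measured in the proton's rest frame.
Leg 3: 18.13 ms is already measured in the proton's rest frame.
Total: 0.09391 + 29.26 + 18.13 ms.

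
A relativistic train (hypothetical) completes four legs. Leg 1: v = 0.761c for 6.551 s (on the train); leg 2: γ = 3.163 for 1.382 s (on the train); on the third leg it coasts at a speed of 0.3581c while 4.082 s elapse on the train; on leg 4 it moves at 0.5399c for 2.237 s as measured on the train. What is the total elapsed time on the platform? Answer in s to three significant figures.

Leg 1: γ = 1/√(1 − 0.761²) = 1/√0.4209 = 1.541; Δt_1 = 1.541 × 6.551 = 10.10 s.
Leg 2: γ = 3.163; Δt_2 = 3.163 × 1.382 = 4.371 s.
Leg 3: γ = 1/√(1 − 0.3581²) = 1/√0.8718 = 1.071; Δt_3 = 1.071 × 4.082 = 4.372 s.
Leg 4: γ = 1/√(1 − 0.5399²) = 1/√0.7085 = 1.188; Δt_4 = 1.188 × 2.237 = 2.658 s.
Total: 10.10 + 4.371 + 4.372 + 2.658 s.

Δt = 21.5 s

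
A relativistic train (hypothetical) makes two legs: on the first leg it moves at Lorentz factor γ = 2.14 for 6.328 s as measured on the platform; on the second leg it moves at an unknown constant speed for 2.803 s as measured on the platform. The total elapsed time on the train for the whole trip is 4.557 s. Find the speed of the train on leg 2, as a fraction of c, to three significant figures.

β = 0.821

Leg 1: γ = 2.14; τ_1 = 6.328/2.140 = 2.957 s.
Leg 2: speed unknown; τ_2 = 2.803/γ_2.
Total proper time: 2.957 + τ_2 = 4.557, so τ_2 = 4.557 − 2.957 = 1.600 s.
γ_2 = 2.803/1.600 = 1.752; β = √(1 − 1/γ²) = √0.6742.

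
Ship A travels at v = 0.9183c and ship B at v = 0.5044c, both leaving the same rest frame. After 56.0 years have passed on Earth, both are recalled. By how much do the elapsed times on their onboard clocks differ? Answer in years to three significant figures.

|τ_A − τ_B| = 26.2 years

A: γ = 1/√(1 − 0.9183²) = 1/√0.1567 = 2.526; τ_A = 56.0/2.526 = 22.17 years.
B: γ = 1/√(1 − 0.5044²) = 1/√0.7456 = 1.158; τ_B = 56.0/1.158 = 48.35 years.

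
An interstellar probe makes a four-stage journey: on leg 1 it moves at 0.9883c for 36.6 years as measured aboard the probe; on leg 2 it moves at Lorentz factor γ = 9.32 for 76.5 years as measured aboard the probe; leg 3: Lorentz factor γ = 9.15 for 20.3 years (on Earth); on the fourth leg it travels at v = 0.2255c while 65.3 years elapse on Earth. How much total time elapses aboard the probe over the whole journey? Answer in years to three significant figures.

τ = 179 years

Leg 1: 36.6 years is already measured aboard the probe.
Leg 2: 76.5 years is already measured aboard the probe.
Leg 3: γ = 9.15; τ_3 = 20.3/9.150 = 2.219 years.
Leg 4: γ = 1/√(1 − 0.2255²) = 1/√0.9491 = 1.026; τ_4 = 65.3/1.026 = 63.62 years.
Total: 36.60 + 76.50 + 2.219 + 63.62 years.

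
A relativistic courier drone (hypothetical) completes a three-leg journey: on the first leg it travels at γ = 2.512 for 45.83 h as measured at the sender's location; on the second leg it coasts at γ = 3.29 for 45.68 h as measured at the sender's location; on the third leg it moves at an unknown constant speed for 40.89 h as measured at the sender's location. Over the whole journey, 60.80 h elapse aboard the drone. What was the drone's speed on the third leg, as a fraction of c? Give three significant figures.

Leg 1: γ = 2.512; τ_1 = 45.83/2.512 = 18.24 h.
Leg 2: γ = 3.29; τ_2 = 45.68/3.290 = 13.88 h.
Leg 3: speed unknown; τ_3 = 40.89/γ_3.
Total proper time: 18.24 + 13.88 + τ_3 = 60.80, so τ_3 = 60.80 − 32.13 = 28.67 h.
γ_3 = 40.89/28.67 = 1.426; β = √(1 − 1/γ²) = √0.5084.

β = 0.713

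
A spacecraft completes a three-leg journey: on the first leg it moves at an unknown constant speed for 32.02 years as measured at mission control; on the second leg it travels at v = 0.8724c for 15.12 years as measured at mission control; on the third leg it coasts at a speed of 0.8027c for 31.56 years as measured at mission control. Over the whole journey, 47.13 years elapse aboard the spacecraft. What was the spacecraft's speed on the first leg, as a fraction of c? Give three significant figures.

Leg 1: speed unknown; τ_1 = 32.02/γ_1.
Leg 2: γ = 1/√(1 − 0.8724²) = 1/√0.2389 = 2.046; τ_2 = 15.12/2.046 = 7.391 years.
Leg 3: γ = 1/√(1 − 0.8027²) = 1/√0.3557 = 1.677; τ_3 = 31.56/1.677 = 18.82 years.
Total proper time: τ_1 + 7.391 + 18.82 = 47.13, so τ_1 = 47.13 − 26.21 = 20.92 years.
γ_1 = 32.02/20.92 = 1.531; β = √(1 − 1/γ²) = √0.5732.

β = 0.757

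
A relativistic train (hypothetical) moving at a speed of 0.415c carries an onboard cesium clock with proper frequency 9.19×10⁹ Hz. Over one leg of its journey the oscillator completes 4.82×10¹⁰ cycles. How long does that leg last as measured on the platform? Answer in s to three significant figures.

Δt = 5.76 s

γ = 1/√(1 − 0.415²) = 1/√0.8278 = 1.099
Proper time for N cycles: τ = N/f = 4.82×10¹⁰/(9.19×10⁹) = 5.245×10⁰ s = 5.245 s.
Lab-frame duration Δt = γτ = 1.099 × 5.245 = 5.765 s.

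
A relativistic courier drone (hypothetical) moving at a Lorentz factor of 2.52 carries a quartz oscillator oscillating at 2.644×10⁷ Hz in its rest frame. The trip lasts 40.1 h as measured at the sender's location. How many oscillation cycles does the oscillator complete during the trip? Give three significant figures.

γ = 2.52
The oscillator's own cycle count is N = f × τ where τ is the proper time aboard the drone. τ = Δt/γ = 40.1/2.520 = 15.91 h = 5.729×10⁴ s.
N = 2.644×10⁷ × 5.729×10⁴ = 1.515×10¹².

N = 1.51×10¹²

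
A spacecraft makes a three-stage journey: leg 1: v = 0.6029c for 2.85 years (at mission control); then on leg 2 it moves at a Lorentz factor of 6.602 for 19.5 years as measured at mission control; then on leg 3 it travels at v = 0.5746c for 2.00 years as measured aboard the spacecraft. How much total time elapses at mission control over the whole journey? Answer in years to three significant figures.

Δt = 24.8 years

Leg 1: 2.85 years is already measured at mission control.
Leg 2: 19.5 years is already measured at mission control.
Leg 3: γ = 1/√(1 − 0.5746²) = 1/√0.6698 = 1.222; Δt_3 = 1.222 × 2.00 = 2.444 years.
Total: 2.850 + 19.50 + 2.444 years.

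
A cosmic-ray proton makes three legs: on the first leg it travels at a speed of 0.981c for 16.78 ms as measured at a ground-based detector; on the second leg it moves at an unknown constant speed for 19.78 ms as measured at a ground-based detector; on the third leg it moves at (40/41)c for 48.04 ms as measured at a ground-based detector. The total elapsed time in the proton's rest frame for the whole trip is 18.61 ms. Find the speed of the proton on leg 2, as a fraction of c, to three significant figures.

Leg 1: γ = 1/√(1 − 0.981²) = 1/√0.03764 = 5.154; τ_1 = 16.78/5.154 = 3.255 ms.
Leg 2: speed unknown; τ_2 = 19.78/γ_2.
Leg 3: γ = 1/√(1 − (40/41)²) = 41/9 ≈ 4.556; τ_3 = 48.04/4.556 = 10.55 ms.
Total proper time: 3.255 + τ_2 + 10.55 = 18.61, so τ_2 = 18.61 − 13.80 = 4.809 ms.
γ_2 = 19.78/4.809 = 4.113; β = √(1 − 1/γ²) = √0.9409.

β = 0.970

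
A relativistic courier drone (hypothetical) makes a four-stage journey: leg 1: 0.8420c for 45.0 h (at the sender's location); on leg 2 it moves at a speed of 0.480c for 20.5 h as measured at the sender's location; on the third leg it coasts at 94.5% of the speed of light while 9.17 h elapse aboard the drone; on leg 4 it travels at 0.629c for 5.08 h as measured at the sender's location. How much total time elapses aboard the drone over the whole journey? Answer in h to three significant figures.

Leg 1: γ = 1/√(1 − 0.8420²) = 1/√0.2910 = 1.854; τ_1 = 45.0/1.854 = 24.28 h.
Leg 2: γ = 1/√(1 − 0.480²) = 1/√0.7696 = 1.140; τ_2 = 20.5/1.140 = 17.98 h.
Leg 3: 9.17 h is already measured aboard the drone.
Leg 4: γ = 1/√(1 − 0.629²) = 1/√0.6044 = 1.286; τ_4 = 5.08/1.286 = 3.949 h.
Total: 24.28 + 17.98 + 9.170 + 3.949 h.

τ = 55.4 h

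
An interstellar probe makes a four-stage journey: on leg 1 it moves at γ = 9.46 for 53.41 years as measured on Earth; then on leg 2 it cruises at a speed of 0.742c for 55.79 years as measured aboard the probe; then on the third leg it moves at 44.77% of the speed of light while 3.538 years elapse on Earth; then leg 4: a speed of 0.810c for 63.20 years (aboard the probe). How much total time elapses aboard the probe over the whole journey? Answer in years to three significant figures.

Leg 1: γ = 9.46; τ_1 = 53.41/9.460 = 5.646 years.
Leg 2: 55.79 years is already measured aboard the probe.
Leg 3: β = 0.4477; γ = 1/√(1 − 0.4477²) = 1/√0.7996 = 1.118; τ_3 = 3.538/1.118 = 3.164 years.
Leg 4: 63.20 years is already measured aboard the probe.
Total: 5.646 + 55.79 + 3.164 + 63.20 years.

τ = 128 years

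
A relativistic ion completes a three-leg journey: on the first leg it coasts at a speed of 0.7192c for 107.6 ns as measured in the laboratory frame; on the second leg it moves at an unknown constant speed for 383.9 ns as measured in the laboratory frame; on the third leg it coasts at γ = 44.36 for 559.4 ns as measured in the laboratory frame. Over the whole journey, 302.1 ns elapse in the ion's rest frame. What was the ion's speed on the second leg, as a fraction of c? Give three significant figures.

Leg 1: γ = 1/√(1 − 0.7192²) = 1/√0.4828 = 1.439; τ_1 = 107.6/1.439 = 74.76 ns.
Leg 2: speed unknown; τ_2 = 383.9/γ_2.
Leg 3: γ = 44.36; τ_3 = 559.4/44.36 = 12.61 ns.
Total proper time: 74.76 + τ_2 + 12.61 = 302.1, so τ_2 = 302.1 − 87.37 = 214.7 ns.
γ_2 = 383.9/214.7 = 1.788; β = √(1 − 1/γ²) = √0.6871.

β = 0.829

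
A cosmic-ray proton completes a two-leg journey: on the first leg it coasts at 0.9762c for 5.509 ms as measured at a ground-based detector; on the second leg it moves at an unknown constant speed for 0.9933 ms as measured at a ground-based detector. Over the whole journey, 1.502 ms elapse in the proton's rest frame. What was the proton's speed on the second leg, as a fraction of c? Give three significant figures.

Leg 1: γ = 1/√(1 − 0.9762²) = 1/√0.04703 = 4.611; τ_1 = 5.509/4.611 = 1.195 ms.
Leg 2: speed unknown; τ_2 = 0.9933/γ_2.
Total proper time: 1.195 + τ_2 = 1.502, so τ_2 = 1.502 − 1.195 = 0.3073 ms.
γ_2 = 0.9933/0.3073 = 3.233; β = √(1 − 1/γ²) = √0.9043.

β = 0.951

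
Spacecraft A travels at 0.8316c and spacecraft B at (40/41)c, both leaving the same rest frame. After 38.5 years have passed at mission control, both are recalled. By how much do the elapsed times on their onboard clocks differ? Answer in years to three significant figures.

|τ_A − τ_B| = 12.9 years

A: γ = 1/√(1 − 0.8316²) = 1/√0.3084 = 1.801; τ_A = 38.5/1.801 = 21.38 years.
B: γ = 1/√(1 − (40/41)²) = 41/9 ≈ 4.556; τ_B = 38.5/4.556 = 8.451 years.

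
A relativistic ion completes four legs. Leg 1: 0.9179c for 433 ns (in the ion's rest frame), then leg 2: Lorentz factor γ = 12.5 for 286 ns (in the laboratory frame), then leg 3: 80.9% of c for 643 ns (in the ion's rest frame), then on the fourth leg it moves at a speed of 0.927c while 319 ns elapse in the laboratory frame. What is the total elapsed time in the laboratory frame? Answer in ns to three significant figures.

Leg 1: γ = 1/√(1 − 0.9179²) = 1/√0.1575 = 2.520; Δt_1 = 2.520 × 433 = 1091 ns.
Leg 2: 286 ns is already measured in the laboratory frame.
Leg 3: β = 0.809; γ = 1/√(1 − 0.809²) = 1/√0.3455 = 1.701; Δt_3 = 1.701 × 643 = 1094 ns.
Leg 4: 319 ns is already measured in the laboratory frame.
Total: 1091 + 286.0 + 1094 + 319.0 ns.

Δt = 2790 ns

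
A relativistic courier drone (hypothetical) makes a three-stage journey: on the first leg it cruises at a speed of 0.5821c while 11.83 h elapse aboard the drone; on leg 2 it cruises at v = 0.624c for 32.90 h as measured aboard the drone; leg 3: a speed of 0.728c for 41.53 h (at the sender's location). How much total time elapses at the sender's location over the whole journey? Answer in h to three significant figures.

Leg 1: γ = 1/√(1 − 0.5821²) = 1/√0.6612 = 1.230; Δt_1 = 1.230 × 11.83 = 14.55 h.
Leg 2: γ = 1/√(1 − 0.624²) = 1/√0.6106 = 1.280; Δt_2 = 1.280 × 32.90 = 42.10 h.
Leg 3: 41.53 h is already measured at the sender's location.
Total: 14.55 + 42.10 + 41.53 h.

Δt = 98.2 h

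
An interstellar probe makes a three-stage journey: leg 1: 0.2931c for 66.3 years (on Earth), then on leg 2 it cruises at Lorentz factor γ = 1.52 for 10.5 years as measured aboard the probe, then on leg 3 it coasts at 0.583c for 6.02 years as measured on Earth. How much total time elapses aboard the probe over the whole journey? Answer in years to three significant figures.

τ = 78.8 years

Leg 1: γ = 1/√(1 − 0.2931²) = 1/√0.9141 = 1.046; τ_1 = 66.3/1.046 = 63.39 years.
Leg 2: 10.5 years is already measured aboard the probe.
Leg 3: γ = 1/√(1 − 0.583²) = 1/√0.6601 = 1.231; τ_3 = 6.02/1.231 = 4.891 years.
Total: 63.39 + 10.50 + 4.891 years.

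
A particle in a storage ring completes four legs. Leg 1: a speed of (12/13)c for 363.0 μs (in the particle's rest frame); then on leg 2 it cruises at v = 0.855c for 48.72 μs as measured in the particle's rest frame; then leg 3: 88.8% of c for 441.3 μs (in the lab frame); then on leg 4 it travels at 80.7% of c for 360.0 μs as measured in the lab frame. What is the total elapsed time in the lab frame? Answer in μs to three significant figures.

Leg 1: γ = 1/√(1 − (12/13)²) = 13/5 = 2.600; Δt_1 = 2.600 × 363.0 = 943.8 μs.
Leg 2: γ = 1/√(1 − 0.855²) = 1/√0.2690 = 1.928; Δt_2 = 1.928 × 48.72 = 93.94 μs.
Leg 3: 441.3 μs is already measured in the lab frame.
Leg 4: 360.0 μs is already measured in the lab frame.
Total: 943.8 + 93.94 + 441.3 + 360.0 μs.

Δt = 1840 μs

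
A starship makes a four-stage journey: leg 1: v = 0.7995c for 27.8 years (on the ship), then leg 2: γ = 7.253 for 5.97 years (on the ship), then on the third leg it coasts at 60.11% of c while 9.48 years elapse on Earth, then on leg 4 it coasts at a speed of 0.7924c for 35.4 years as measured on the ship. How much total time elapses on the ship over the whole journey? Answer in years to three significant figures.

τ = 76.7 years

Leg 1: 27.8 years is already measured on the ship.
Leg 2: 5.97 years is already measured on the ship.
Leg 3: β = 0.6011; γ = 1/√(1 − 0.6011²) = 1/√0.6387 = 1.251; τ_3 = 9.48/1.251 = 7.576 years.
Leg 4: 35.4 years is already measured on the ship.
Total: 27.80 + 5.970 + 7.576 + 35.40 years.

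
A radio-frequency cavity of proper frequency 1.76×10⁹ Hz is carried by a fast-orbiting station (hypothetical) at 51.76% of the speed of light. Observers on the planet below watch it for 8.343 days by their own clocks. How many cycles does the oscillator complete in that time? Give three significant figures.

β = 0.5176; γ = 1/√(1 − 0.5176²) = 1/√0.7321 = 1.169
During 8.343 days of lab time, the oscillator's proper time advances by τ = Δt/γ = 8.343/1.169 = 7.138 days = 6.168×10⁵ s.
N = f × τ = 1.76×10⁹ × 6.168×10⁵ = 1.086×10¹⁵.

N = 1.09×10¹⁵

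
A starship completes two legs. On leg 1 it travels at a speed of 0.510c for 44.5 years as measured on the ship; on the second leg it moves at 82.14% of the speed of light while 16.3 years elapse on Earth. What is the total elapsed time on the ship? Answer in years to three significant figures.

Leg 1: 44.5 years is already measured on the ship.
Leg 2: β = 0.8214; γ = 1/√(1 − 0.8214²) = 1/√0.3253 = 1.753; τ_2 = 16.3/1.753 = 9.297 years.
Total: 44.50 + 9.297 years.

τ = 53.8 years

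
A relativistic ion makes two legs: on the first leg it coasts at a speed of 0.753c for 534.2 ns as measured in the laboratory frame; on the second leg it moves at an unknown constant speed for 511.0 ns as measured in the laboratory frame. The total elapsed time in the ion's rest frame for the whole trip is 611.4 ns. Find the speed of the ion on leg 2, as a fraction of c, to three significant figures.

Leg 1: γ = 1/√(1 − 0.753²) = 1/√0.4330 = 1.520; τ_1 = 534.2/1.520 = 351.5 ns.
Leg 2: speed unknown; τ_2 = 511.0/γ_2.
Total proper time: 351.5 + τ_2 = 611.4, so τ_2 = 611.4 − 351.5 = 259.9 ns.
γ_2 = 511.0/259.9 = 1.966; β = √(1 − 1/γ²) = √0.7413.

β = 0.861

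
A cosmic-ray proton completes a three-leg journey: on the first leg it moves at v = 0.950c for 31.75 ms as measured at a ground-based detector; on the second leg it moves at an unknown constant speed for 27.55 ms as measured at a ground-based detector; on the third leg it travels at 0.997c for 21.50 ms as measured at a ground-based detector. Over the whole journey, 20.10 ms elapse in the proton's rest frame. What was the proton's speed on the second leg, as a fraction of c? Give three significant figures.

β = 0.951

Leg 1: γ = 1/√(1 − 0.950²) = 1/√0.09750 = 3.203; τ_1 = 31.75/3.203 = 9.914 ms.
Leg 2: speed unknown; τ_2 = 27.55/γ_2.
Leg 3: γ = 1/√(1 − 0.997²) = 1/√0.005991 = 12.92; τ_3 = 21.50/12.92 = 1.664 ms.
Total proper time: 9.914 + τ_2 + 1.664 = 20.10, so τ_2 = 20.10 − 11.58 = 8.522 ms.
γ_2 = 27.55/8.522 = 3.233; β = √(1 − 1/γ²) = √0.9043.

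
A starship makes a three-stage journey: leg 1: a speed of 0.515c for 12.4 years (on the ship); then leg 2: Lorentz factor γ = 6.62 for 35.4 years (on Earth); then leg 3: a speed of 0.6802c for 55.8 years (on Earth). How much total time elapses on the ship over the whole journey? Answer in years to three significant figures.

τ = 58.7 years

Leg 1: 12.4 years is already measured on the ship.
Leg 2: γ = 6.62; τ_2 = 35.4/6.620 = 5.347 years.
Leg 3: γ = 1/√(1 − 0.6802²) = 1/√0.5373 = 1.364; τ_3 = 55.8/1.364 = 40.90 years.
Total: 12.40 + 5.347 + 40.90 years.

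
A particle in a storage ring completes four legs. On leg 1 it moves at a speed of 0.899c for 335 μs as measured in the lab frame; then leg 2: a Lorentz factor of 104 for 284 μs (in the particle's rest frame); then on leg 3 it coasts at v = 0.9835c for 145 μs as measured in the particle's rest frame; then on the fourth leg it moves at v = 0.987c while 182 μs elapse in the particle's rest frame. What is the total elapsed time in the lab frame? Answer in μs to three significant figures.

Δt = 3.18×10⁴ μs

Leg 1: 335 μs is already measured in the lab frame.
Leg 2: γ = 104; Δt_2 = 104.0 × 284 = 2.954×10⁴ μs.
Leg 3: γ = 1/√(1 − 0.9835²) = 1/√0.03273 = 5.528; Δt_3 = 5.528 × 145 = 801.5 μs.
Leg 4: γ = 1/√(1 − 0.987²) = 1/√0.02583 = 6.222; Δt_4 = 6.222 × 182 = 1132 μs.
Total: 335.0 + 2.954×10⁴ + 801.5 + 1132 μs.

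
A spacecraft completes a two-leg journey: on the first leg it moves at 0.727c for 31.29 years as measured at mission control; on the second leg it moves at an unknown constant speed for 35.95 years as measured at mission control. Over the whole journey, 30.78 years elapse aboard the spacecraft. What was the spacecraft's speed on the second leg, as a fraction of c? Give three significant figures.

Leg 1: γ = 1/√(1 − 0.727²) = 1/√0.4715 = 1.456; τ_1 = 31.29/1.456 = 21.48 years.
Leg 2: speed unknown; τ_2 = 35.95/γ_2.
Total proper time: 21.48 + τ_2 = 30.78, so τ_2 = 30.78 − 21.48 = 9.295 years.
γ_2 = 35.95/9.295 = 3.868; β = √(1 − 1/γ²) = √0.9331.

β = 0.966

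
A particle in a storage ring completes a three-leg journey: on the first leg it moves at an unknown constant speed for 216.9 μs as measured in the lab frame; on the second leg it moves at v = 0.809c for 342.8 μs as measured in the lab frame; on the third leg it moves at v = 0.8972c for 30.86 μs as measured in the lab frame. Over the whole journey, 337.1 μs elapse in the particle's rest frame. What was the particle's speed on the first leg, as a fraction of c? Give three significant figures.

Leg 1: speed unknown; τ_1 = 216.9/γ_1.
Leg 2: γ = 1/√(1 − 0.809²) = 1/√0.3455 = 1.701; τ_2 = 342.8/1.701 = 201.5 μs.
Leg 3: γ = 1/√(1 − 0.8972²) = 1/√0.1950 = 2.264; τ_3 = 30.86/2.264 = 13.63 μs.
Total proper time: τ_1 + 201.5 + 13.63 = 337.1, so τ_1 = 337.1 − 215.1 = 122.0 μs.
γ_1 = 216.9/122.0 = 1.778; β = √(1 − 1/γ²) = √0.6838.

β = 0.827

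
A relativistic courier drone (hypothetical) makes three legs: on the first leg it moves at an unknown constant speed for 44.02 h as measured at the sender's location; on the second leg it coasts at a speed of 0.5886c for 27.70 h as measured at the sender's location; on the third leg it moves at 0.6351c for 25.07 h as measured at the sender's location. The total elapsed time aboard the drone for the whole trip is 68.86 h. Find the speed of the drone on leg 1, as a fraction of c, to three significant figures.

β = 0.788

Leg 1: speed unknown; τ_1 = 44.02/γ_1.
Leg 2: γ = 1/√(1 − 0.5886²) = 1/√0.6536 = 1.237; τ_2 = 27.70/1.237 = 22.39 h.
Leg 3: γ = 1/√(1 − 0.6351²) = 1/√0.5966 = 1.295; τ_3 = 25.07/1.295 = 19.36 h.
Total proper time: τ_1 + 22.39 + 19.36 = 68.86, so τ_1 = 68.86 − 41.76 = 27.10 h.
γ_1 = 44.02/27.10 = 1.624; β = √(1 − 1/γ²) = √0.6209.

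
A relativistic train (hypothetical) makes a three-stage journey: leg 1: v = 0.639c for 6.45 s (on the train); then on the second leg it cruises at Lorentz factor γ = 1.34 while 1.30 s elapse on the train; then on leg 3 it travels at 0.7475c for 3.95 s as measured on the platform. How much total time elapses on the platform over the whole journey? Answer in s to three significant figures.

Leg 1: γ = 1/√(1 − 0.639²) = 1/√0.5917 = 1.300; Δt_1 = 1.300 × 6.45 = 8.385 s.
Leg 2: γ = 1.34; Δt_2 = 1.340 × 1.30 = 1.742 s.
Leg 3: 3.95 s is already measured on the platform.
Total: 8.385 + 1.742 + 3.950 s.

Δt = 14.1 s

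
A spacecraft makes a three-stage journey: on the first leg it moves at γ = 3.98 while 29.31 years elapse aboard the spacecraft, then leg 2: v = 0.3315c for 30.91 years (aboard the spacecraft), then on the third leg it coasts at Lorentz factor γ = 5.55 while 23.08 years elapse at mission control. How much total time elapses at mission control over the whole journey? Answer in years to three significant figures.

Leg 1: γ = 3.98; Δt_1 = 3.980 × 29.31 = 116.7 years.
Leg 2: γ = 1/√(1 − 0.3315²) = 1/√0.8901 = 1.060; Δt_2 = 1.060 × 30.91 = 32.76 years.
Leg 3: 23.08 years is already measured at mission control.
Total: 116.7 + 32.76 + 23.08 years.

Δt = 172 years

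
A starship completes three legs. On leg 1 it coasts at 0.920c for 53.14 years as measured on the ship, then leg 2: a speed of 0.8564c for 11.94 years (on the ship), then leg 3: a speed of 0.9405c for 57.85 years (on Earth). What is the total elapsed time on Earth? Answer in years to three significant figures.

Leg 1: γ = 1/√(1 − 0.920²) = 1/√0.1536 = 2.552; Δt_1 = 2.552 × 53.14 = 135.6 years.
Leg 2: γ = 1/√(1 − 0.8564²) = 1/√0.2666 = 1.937; Δt_2 = 1.937 × 11.94 = 23.13 years.
Leg 3: 57.85 years is already measured on Earth.
Total: 135.6 + 23.13 + 57.85 years.

Δt = 217 years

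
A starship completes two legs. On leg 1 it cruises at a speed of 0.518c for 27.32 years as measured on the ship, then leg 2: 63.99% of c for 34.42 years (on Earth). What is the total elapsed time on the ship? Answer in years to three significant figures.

τ = 53.8 years

Leg 1: 27.32 years is already measured on the ship.
Leg 2: β = 0.6399; γ = 1/√(1 − 0.6399²) = 1/√0.5905 = 1.301; τ_2 = 34.42/1.301 = 26.45 years.
Total: 27.32 + 26.45 years.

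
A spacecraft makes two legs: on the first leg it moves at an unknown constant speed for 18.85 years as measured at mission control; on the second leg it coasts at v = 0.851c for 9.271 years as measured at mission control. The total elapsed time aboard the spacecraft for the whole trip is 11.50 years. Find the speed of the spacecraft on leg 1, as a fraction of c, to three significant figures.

β = 0.936

Leg 1: speed unknown; τ_1 = 18.85/γ_1.
Leg 2: γ = 1/√(1 − 0.851²) = 1/√0.2758 = 1.904; τ_2 = 9.271/1.904 = 4.869 years.
Total proper time: τ_1 + 4.869 = 11.50, so τ_1 = 11.50 − 4.869 = 6.631 years.
γ_1 = 18.85/6.631 = 2.843; β = √(1 − 1/γ²) = √0.8762.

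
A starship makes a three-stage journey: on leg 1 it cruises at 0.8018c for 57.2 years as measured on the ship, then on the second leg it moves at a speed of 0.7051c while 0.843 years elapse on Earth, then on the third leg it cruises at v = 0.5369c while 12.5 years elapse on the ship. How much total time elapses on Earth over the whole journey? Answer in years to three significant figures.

Leg 1: γ = 1/√(1 − 0.8018²) = 1/√0.3571 = 1.673; Δt_1 = 1.673 × 57.2 = 95.72 years.
Leg 2: 0.843 years is already measured on Earth.
Leg 3: γ = 1/√(1 − 0.5369²) = 1/√0.7117 = 1.185; Δt_3 = 1.185 × 12.5 = 14.82 years.
Total: 95.72 + 0.8430 + 14.82 years.

Δt = 111 years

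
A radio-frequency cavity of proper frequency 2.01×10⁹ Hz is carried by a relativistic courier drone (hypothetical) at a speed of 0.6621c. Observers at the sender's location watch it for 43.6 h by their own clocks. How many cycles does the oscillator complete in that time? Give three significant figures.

N = 2.36×10¹⁴

γ = 1/√(1 − 0.6621²) = 1/√0.5616 = 1.334
During 43.6 h of lab time, the oscillator's proper time advances by τ = Δt/γ = 43.6/1.334 = 32.67 h = 1.176×10⁵ s.
N = f × τ = 2.01×10⁹ × 1.176×10⁵ = 2.364×10¹⁴.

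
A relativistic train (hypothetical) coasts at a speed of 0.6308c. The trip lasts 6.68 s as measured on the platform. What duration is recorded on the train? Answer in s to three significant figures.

γ = 1/√(1 − 0.6308²) = 1/√0.6021 = 1.289
The interval measured on the platform is the dilated one; the clock on the train measures the proper time τ = Δt/γ = 6.68/1.289 s.

τ = 5.18 s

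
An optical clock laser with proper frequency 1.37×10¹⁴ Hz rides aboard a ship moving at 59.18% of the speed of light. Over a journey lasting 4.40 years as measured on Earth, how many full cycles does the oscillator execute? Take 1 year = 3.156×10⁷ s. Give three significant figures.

β = 0.5918; γ = 1/√(1 − 0.5918²) = 1/√0.6498 = 1.241
The oscillator's own cycle count is N = f × τ where τ is the proper time on the ship. τ = Δt/γ = 4.40/1.241 = 3.547 years = 1.119×10⁸ s.
N = 1.37×10¹⁴ × 1.119×10⁸ = 1.534×10²².

N = 1.53×10²²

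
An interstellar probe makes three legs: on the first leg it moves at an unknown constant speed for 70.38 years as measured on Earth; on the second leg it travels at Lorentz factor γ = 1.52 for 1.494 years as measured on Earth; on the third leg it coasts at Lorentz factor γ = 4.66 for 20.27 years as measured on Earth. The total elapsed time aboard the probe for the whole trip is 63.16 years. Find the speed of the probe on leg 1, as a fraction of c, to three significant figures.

β = 0.570

Leg 1: speed unknown; τ_1 = 70.38/γ_1.
Leg 2: γ = 1.52; τ_2 = 1.494/1.520 = 0.9829 years.
Leg 3: γ = 4.66; τ_3 = 20.27/4.660 = 4.350 years.
Total proper time: τ_1 + 0.9829 + 4.350 = 63.16, so τ_1 = 63.16 − 5.333 = 57.83 years.
γ_1 = 70.38/57.83 = 1.217; β = √(1 − 1/γ²) = √0.3249.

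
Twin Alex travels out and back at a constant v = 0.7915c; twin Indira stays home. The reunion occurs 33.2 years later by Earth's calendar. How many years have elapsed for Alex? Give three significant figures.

τ = 20.3 years

γ = 1/√(1 − 0.7915²) = 1/√0.3735 = 1.636
Alex's clock measures proper time along the trip: τ = Δt/γ = 33.2/1.636 years.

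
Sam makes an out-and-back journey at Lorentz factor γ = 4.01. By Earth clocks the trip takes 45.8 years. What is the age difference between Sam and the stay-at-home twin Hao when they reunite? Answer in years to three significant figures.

γ = 4.01
Sam's elapsed proper time: τ = 45.8/4.010 = 11.42 years.
Age gap = Δt − τ = 45.8 − 11.42 years.

Δt − τ = 34.4 years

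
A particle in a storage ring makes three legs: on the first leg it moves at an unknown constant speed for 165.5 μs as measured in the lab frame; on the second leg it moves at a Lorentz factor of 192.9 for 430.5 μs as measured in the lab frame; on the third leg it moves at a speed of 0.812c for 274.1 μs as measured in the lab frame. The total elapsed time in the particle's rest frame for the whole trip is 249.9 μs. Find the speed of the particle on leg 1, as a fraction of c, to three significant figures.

Leg 1: speed unknown; τ_1 = 165.5/γ_1.
Leg 2: γ = 192.9; τ_2 = 430.5/192.9 = 2.232 μs.
Leg 3: γ = 1/√(1 − 0.812²) = 1/√0.3407 = 1.713; τ_3 = 274.1/1.713 = 160.0 μs.
Total proper time: τ_1 + 2.232 + 160.0 = 249.9, so τ_1 = 249.9 − 162.2 = 87.69 μs.
γ_1 = 165.5/87.69 = 1.887; β = √(1 − 1/γ²) = √0.7193.

β = 0.848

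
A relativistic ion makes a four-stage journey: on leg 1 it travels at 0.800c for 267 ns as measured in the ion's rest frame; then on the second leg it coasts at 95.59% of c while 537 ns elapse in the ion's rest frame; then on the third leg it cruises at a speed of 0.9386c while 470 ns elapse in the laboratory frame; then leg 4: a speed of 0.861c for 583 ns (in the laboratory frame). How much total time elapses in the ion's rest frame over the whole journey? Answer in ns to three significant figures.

τ = 1260 ns

Leg 1: 267 ns is already measured in the ion's rest frame.
Leg 2: 537 ns is already measured in the ion's rest frame.
Leg 3: γ = 1/√(1 − 0.9386²) = 1/√0.1190 = 2.898; τ_3 = 470/2.898 = 162.2 ns.
Leg 4: γ = 1/√(1 − 0.861²) = 1/√0.2587 = 1.966; τ_4 = 583/1.966 = 296.5 ns.
Total: 267.0 + 537.0 + 162.2 + 296.5 ns.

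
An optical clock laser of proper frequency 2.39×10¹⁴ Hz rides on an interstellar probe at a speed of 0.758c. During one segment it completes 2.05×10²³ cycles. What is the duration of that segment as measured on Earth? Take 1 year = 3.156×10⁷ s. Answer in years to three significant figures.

Δt = 41.7 years

γ = 1/√(1 − 0.758²) = 1/√0.4254 = 1.533
Proper time for N cycles: τ = N/f = 2.05×10²³/(2.39×10¹⁴) = 8.577×10⁸ s = 27.18 years.
Lab-frame duration Δt = γτ = 1.533 × 27.18 = 41.67 years.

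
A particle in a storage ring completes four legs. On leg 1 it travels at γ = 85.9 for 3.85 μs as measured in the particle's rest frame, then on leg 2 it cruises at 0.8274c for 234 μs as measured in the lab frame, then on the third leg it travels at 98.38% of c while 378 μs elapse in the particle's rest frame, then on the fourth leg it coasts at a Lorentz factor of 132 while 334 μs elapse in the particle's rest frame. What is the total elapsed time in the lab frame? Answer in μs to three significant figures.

Δt = 4.68×10⁴ μs

Leg 1: γ = 85.9; Δt_1 = 85.90 × 3.85 = 330.7 μs.
Leg 2: 234 μs is already measured in the lab frame.
Leg 3: β = 0.9838; γ = 1/√(1 − 0.9838²) = 1/√0.03214 = 5.578; Δt_3 = 5.578 × 378 = 2109 μs.
Leg 4: γ = 132; Δt_4 = 132.0 × 334 = 4.409×10⁴ μs.
Total: 330.7 + 234.0 + 2109 + 4.409×10⁴ μs.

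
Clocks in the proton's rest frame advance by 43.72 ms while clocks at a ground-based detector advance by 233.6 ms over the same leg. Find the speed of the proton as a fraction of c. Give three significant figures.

The proper time is measured in the proton's rest frame (both events occur at the proton's location); Δt is measured at a ground-based detector. γ = Δt/τ = 233.6/43.72 = 5.343.
β = √(1 − 1/γ²) = √(1 − 0.03503) = √0.9650

β = 0.982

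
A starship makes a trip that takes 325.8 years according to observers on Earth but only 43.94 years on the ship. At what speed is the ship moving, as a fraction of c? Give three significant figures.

The proper time is measured on the ship (both events occur at the ship's location); Δt is measured on Earth. γ = Δt/τ = 325.8/43.94 = 7.415.
β = √(1 − 1/γ²) = √(1 − 0.01819) = √0.9818

β = 0.991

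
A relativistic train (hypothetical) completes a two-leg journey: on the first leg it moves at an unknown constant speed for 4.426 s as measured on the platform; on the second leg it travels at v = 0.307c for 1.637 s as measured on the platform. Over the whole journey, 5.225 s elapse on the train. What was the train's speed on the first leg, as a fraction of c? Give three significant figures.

β = 0.560

Leg 1: speed unknown; τ_1 = 4.426/γ_1.
Leg 2: γ = 1/√(1 − 0.307²) = 1/√0.9058 = 1.051; τ_2 = 1.637/1.051 = 1.558 s.
Total proper time: τ_1 + 1.558 = 5.225, so τ_1 = 5.225 − 1.558 = 3.667 s.
γ_1 = 4.426/3.667 = 1.207; β = √(1 − 1/γ²) = √0.3135.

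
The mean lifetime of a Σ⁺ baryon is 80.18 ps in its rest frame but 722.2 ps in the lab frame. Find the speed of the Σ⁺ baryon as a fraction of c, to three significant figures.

γ = Δt/τ₀ = 722.2/80.18 = 9.007
β = √(1 − 1/γ²) = √(1 − 0.01233) = √0.9877

v = 0.994c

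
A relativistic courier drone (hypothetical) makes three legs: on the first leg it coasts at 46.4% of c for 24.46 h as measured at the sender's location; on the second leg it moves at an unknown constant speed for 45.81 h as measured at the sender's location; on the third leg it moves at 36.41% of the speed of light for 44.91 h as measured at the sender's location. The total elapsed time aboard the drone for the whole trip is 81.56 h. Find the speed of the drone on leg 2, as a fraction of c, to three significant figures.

Leg 1: β = 0.464; γ = 1/√(1 − 0.464²) = 1/√0.7847 = 1.129; τ_1 = 24.46/1.129 = 21.67 h.
Leg 2: speed unknown; τ_2 = 45.81/γ_2.
Leg 3: β = 0.3641; γ = 1/√(1 − 0.3641²) = 1/√0.8674 = 1.074; τ_3 = 44.91/1.074 = 41.83 h.
Total proper time: 21.67 + τ_2 + 41.83 = 81.56, so τ_2 = 81.56 − 63.49 = 18.07 h.
γ_2 = 45.81/18.07 = 2.536; β = √(1 − 1/γ²) = √0.8445.

β = 0.919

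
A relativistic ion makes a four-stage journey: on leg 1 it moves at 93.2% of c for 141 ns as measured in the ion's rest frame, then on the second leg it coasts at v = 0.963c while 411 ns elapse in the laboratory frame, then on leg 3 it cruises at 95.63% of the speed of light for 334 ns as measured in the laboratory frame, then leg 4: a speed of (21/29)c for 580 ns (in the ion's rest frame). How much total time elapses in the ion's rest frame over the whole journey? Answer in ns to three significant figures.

Leg 1: 141 ns is already measured in the ion's rest frame.
Leg 2: γ = 1/√(1 − 0.963²) = 1/√0.07263 = 3.711; τ_2 = 411/3.711 = 110.8 ns.
Leg 3: β = 0.9563; γ = 1/√(1 − 0.9563²) = 1/√0.08549 = 3.420; τ_3 = 334/3.420 = 97.66 ns.
Leg 4: 580 ns is already measured in the ion's rest frame.
Total: 141.0 + 110.8 + 97.66 + 580.0 ns.

τ = 929 ns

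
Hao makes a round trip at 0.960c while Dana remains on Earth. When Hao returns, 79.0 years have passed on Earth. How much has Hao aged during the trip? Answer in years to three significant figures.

γ = 1/√(1 − 0.960²) = 25/7 ≈ 3.571
Hao's clock measures proper time along the trip: τ = Δt/γ = 79.0/3.571 years.

τ = 22.1 years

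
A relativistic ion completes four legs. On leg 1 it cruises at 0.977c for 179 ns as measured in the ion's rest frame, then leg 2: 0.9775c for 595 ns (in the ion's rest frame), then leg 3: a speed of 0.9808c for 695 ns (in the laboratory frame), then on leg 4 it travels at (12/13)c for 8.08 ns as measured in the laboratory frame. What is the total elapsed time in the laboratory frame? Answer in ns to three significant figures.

Leg 1: γ = 1/√(1 − 0.977²) = 1/√0.04547 = 4.690; Δt_1 = 4.690 × 179 = 839.4 ns.
Leg 2: γ = 1/√(1 − 0.9775²) = 1/√0.04449 = 4.741; Δt_2 = 4.741 × 595 = 2821 ns.
Leg 3: 695 ns is already measured in the laboratory frame.
Leg 4: 8.08 ns is already measured in the laboratory frame.
Total: 839.4 + 2821 + 695.0 + 8.080 ns.

Δt = 4360 ns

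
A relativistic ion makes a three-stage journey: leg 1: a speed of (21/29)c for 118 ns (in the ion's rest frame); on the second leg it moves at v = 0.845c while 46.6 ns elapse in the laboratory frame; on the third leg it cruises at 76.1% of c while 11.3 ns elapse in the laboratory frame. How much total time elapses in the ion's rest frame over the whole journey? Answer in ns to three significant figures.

Leg 1: 118 ns is already measured in the ion's rest frame.
Leg 2: γ = 1/√(1 − 0.845²) = 1/√0.2860 = 1.870; τ_2 = 46.6/1.870 = 24.92 ns.
Leg 3: β = 0.761; γ = 1/√(1 − 0.761²) = 1/√0.4209 = 1.541; τ_3 = 11.3/1.541 = 7.331 ns.
Total: 118.0 + 24.92 + 7.331 ns.

τ = 150 ns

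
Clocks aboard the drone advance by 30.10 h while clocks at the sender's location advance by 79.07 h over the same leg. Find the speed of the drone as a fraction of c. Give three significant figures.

v = 0.925c

The proper time is measured aboard the drone (both events occur at the drone's location); Δt is measured at the sender's location. γ = Δt/τ = 79.07/30.10 = 2.627.
β = √(1 − 1/γ²) = √(1 − 0.1449) = √0.8551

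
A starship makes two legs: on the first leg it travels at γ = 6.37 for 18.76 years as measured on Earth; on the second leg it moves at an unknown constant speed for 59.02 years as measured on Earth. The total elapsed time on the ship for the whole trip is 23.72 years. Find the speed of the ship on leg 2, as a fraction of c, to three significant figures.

Leg 1: γ = 6.37; τ_1 = 18.76/6.370 = 2.945 years.
Leg 2: speed unknown; τ_2 = 59.02/γ_2.
Total proper time: 2.945 + τ_2 = 23.72, so τ_2 = 23.72 − 2.945 = 20.77 years.
γ_2 = 59.02/20.77 = 2.841; β = √(1 − 1/γ²) = √0.8761.

β = 0.936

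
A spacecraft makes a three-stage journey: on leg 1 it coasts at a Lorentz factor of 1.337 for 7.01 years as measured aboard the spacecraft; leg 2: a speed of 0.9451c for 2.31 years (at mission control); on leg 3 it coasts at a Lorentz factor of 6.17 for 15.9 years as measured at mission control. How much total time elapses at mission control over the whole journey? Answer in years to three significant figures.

Δt = 27.6 years

Leg 1: γ = 1.337; Δt_1 = 1.337 × 7.01 = 9.372 years.
Leg 2: 2.31 years is already measured at mission control.
Leg 3: 15.9 years is already measured at mission control.
Total: 9.372 + 2.310 + 15.90 years.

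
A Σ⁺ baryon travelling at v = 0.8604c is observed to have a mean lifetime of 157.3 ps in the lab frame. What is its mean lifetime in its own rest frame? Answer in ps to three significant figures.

τ₀ = 80.2 ps

γ = 1/√(1 − 0.8604²) = 1/√0.2597 = 1.962
The lab-frame lifetime is the dilated interval; the proper lifetime is τ₀ = Δt/γ = 157.3/1.962 ps.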